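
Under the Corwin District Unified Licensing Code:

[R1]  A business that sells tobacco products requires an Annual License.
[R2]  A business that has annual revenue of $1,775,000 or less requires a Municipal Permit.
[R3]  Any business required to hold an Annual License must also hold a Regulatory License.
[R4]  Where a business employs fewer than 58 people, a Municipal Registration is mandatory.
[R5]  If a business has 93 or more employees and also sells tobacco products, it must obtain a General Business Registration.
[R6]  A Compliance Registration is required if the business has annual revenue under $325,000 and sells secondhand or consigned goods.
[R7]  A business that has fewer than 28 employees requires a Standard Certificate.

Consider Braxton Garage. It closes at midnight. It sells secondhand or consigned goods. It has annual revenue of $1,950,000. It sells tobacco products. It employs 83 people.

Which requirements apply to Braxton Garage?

[R1] sells tobacco products → Annual License required.
[R2] revenue $1,950,000 > $1,775,000 → Municipal Permit not required.
[R3] Annual License is required → Regulatory License also required.
[R4] employees 83 ≥ 58 → Municipal Registration not required.
[R5] employees 83 < 93; sells tobacco products → General Business Registration not required.
[R6] revenue $1,950,000 ≥ $325,000; sells secondhand or consigned goods → Compliance Registration not required.
[R7] employees 83 ≥ 28 → Standard Certificate not required.

Annual License, Regulatory License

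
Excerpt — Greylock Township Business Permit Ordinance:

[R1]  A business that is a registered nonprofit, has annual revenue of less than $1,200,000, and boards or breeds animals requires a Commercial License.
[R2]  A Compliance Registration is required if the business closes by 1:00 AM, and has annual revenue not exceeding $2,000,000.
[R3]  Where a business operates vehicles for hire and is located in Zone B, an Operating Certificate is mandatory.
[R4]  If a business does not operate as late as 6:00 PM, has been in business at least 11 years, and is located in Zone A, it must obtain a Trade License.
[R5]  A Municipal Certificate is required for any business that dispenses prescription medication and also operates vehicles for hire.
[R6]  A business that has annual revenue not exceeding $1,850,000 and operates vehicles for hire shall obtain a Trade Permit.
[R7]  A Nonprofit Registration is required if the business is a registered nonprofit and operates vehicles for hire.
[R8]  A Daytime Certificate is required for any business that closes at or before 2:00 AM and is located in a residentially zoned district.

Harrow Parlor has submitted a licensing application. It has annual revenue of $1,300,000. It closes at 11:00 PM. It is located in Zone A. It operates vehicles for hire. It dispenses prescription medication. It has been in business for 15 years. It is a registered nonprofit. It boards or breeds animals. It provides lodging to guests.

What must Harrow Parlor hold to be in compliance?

[R1] is a registered nonprofit; revenue $1,300,000 ≥ $1,200,000; boards or breeds animals → Commercial License not required.
[R2] closes 11:00 PM, at/before 1:00 AM; revenue $1,300,000 ≤ $2,000,000 → Compliance Registration required.
[R3] operates vehicles for hire; is located in Zone A (not: is located in Zone B) → Operating Certificate not required.
[R4] closes 11:00 PM, after 6:00 PM; years in business 15 ≥ 11; is located in Zone A → Trade License not required.
[R5] dispenses prescription medication; operates vehicles for hire → Municipal Certificate required.
[R6] revenue $1,300,000 ≤ $1,850,000; operates vehicles for hire → Trade Permit required.
[R7] is a registered nonprofit; operates vehicles for hire → Nonprofit Registration required.
[R8] closes 11:00 PM, at/before 2:00 AM; is located in Zone A (not: is located in a residentially zoned district) → Daytime Certificate not required.

Compliance Registration, Municipal Certificate, Nonprofit Registration, Trade Permit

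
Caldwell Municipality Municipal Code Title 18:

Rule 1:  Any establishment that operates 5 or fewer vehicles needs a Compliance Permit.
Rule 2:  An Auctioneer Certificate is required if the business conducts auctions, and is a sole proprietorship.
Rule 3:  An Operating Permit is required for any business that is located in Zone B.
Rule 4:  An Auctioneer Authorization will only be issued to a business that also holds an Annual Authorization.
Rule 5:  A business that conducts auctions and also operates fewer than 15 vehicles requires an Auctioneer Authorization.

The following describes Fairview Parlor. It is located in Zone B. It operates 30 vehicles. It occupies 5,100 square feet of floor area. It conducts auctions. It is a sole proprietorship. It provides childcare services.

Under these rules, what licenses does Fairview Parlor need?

Auctioneer Certificate, Operating Permit

Rule 1: vehicles 30 > 5 → Compliance Permit not required.
Rule 2: conducts auctions; is a sole proprietorship → Auctioneer Certificate required.
Rule 3: is located in Zone B → Operating Permit required.
Rule 4: Auctioneer Authorization is not required → no effect.
Rule 5: conducts auctions; vehicles 30 ≥ 15 → Auctioneer Authorization not required.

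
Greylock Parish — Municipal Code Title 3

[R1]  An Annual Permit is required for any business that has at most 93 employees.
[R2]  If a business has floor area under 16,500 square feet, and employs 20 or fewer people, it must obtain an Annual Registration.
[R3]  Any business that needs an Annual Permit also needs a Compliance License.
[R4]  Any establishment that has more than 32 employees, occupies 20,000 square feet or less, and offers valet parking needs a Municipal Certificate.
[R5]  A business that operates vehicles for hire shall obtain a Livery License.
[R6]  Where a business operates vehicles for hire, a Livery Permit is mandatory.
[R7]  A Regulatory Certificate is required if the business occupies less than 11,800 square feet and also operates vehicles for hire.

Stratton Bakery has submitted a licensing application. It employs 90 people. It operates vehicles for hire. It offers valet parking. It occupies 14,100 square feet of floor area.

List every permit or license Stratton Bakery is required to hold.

[R1] employees 90 ≤ 93 → Annual Permit required.
[R2] floor area 14,100 square feet < 16,500 square feet; employees 90 > 20 → Annual Registration not required.
[R3] Annual Permit is required → Compliance License also required.
[R4] employees 90 > 32; floor area 14,100 square feet ≤ 20,000 square feet; offers valet parking → Municipal Certificate required.
[R5] operates vehicles for hire → Livery License required.
[R6] operates vehicles for hire → Livery Permit required.
[R7] floor area 14,100 square feet ≥ 11,800 square feet; operates vehicles for hire → Regulatory Certificate not required.

Annual Permit, Compliance License, Livery License, Livery Permit, Municipal Certificate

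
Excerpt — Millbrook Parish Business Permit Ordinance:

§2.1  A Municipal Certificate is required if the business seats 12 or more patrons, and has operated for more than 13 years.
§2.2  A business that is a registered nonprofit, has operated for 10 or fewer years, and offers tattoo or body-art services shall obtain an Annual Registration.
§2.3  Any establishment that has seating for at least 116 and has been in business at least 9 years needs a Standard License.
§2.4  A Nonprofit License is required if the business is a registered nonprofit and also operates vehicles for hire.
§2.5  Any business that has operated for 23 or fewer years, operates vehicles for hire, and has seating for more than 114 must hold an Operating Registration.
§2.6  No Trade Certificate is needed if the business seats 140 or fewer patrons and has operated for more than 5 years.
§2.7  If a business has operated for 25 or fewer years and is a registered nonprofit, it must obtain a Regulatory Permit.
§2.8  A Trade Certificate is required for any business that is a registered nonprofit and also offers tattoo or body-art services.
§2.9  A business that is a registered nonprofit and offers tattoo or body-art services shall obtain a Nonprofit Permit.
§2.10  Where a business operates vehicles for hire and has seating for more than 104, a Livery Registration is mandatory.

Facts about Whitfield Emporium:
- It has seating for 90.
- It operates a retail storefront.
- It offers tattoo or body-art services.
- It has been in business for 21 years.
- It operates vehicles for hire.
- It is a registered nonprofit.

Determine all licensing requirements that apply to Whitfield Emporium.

§2.1 seating 90 ≥ 12; years in business 21 > 13 → Municipal Certificate required.
§2.2 is a registered nonprofit; years in business 21 > 10; offers tattoo or body-art services → Annual Registration not required.
§2.3 seating 90 < 116; years in business 21 ≥ 9 → Standard License not required.
§2.4 is a registered nonprofit; operates vehicles for hire → Nonprofit License required.
§2.5 years in business 21 ≤ 23; operates vehicles for hire; seating 90 ≤ 114 → Operating Registration not required.
§2.6 seating 90 ≤ 140; years in business 21 > 5 → exempt from Trade Certificate.
§2.7 years in business 21 ≤ 25; is a registered nonprofit → Regulatory Permit required.
§2.8 is a registered nonprofit; offers tattoo or body-art services → Trade Certificate required.
§2.9 is a registered nonprofit; offers tattoo or body-art services → Nonprofit Permit required.
§2.10 operates vehicles for hire; seating 90 ≤ 104 → Livery Registration not required.

Municipal Certificate, Nonprofit License, Nonprofit Permit, Regulatory Permit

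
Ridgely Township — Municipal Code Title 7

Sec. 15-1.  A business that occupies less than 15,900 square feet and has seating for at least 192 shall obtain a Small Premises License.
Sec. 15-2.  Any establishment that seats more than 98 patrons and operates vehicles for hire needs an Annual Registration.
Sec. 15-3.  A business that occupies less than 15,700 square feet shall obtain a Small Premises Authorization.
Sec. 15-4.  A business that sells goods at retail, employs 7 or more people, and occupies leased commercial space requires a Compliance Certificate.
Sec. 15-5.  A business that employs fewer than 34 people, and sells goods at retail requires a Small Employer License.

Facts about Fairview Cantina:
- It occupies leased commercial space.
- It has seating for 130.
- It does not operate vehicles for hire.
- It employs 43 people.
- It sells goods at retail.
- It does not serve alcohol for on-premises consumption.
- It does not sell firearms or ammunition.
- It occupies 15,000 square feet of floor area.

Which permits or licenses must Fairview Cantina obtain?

Compliance Certificate, Small Premises Authorization

Sec. 15-1. floor area 15,000 square feet < 15,900 square feet; seating 130 < 192 → Small Premises License not required.
Sec. 15-2. seating 130 > 98; does not operate vehicles for hire → Annual Registration not required.
Sec. 15-3. floor area 15,000 square feet < 15,700 square feet → Small Premises Authorization required.
Sec. 15-4. sells goods at retail; employees 43 ≥ 7; occupies leased commercial space → Compliance Certificate required.
Sec. 15-5. employees 43 ≥ 34; sells goods at retail → Small Employer License not required.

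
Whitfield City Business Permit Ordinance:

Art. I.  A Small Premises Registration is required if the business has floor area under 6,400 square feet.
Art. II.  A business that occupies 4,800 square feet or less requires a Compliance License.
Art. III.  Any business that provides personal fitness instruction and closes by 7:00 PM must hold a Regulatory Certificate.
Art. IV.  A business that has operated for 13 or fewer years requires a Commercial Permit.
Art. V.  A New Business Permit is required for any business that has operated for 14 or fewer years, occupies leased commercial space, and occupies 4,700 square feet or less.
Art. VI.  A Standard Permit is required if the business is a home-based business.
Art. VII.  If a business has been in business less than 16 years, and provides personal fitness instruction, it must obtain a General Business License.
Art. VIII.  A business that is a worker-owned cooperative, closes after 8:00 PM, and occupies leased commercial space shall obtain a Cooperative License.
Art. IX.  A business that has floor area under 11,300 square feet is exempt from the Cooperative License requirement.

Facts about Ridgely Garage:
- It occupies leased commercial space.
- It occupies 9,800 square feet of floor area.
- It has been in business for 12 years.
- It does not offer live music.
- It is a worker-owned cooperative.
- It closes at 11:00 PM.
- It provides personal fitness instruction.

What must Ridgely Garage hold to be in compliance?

Commercial Permit, General Business License

Art. I. floor area 9,800 square feet ≥ 6,400 square feet → Small Premises Registration not required.
Art. II. floor area 9,800 square feet > 4,800 square feet → Compliance License not required.
Art. III. provides personal fitness instruction; closes 11:00 PM, after 7:00 PM → Regulatory Certificate not required.
Art. IV. years in business 12 ≤ 13 → Commercial Permit required.
Art. V. years in business 12 ≤ 14; occupies leased commercial space; floor area 9,800 square feet > 4,700 square feet → New Business Permit not required.
Art. VI. occupies leased commercial space (not: is a home-based business) → Standard Permit not required.
Art. VII. years in business 12 < 16; provides personal fitness instruction → General Business License required.
Art. VIII. is a worker-owned cooperative; closes 11:00 PM, after 8:00 PM; occupies leased commercial space → Cooperative License required.
Art. IX. floor area 9,800 square feet < 11,300 square feet → exempt from Cooperative License.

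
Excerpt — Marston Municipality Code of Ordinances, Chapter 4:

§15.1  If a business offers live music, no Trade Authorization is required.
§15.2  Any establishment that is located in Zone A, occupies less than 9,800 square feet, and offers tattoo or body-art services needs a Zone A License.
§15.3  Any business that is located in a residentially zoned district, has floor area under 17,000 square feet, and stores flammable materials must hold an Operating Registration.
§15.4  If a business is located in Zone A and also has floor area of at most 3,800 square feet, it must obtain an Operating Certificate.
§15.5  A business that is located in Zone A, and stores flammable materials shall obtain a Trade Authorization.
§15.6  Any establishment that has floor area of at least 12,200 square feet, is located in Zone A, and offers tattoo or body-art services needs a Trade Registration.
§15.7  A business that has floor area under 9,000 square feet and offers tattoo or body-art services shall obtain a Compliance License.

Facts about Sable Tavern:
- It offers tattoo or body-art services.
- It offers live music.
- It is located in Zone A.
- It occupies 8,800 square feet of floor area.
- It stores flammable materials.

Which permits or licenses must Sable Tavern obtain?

Compliance License, Zone A License

§15.1 offers live music → exempt from Trade Authorization.
§15.2 is located in Zone A; floor area 8,800 square feet < 9,800 square feet; offers tattoo or body-art services → Zone A License required.
§15.3 is located in Zone A (not: is located in a residentially zoned district); floor area 8,800 square feet < 17,000 square feet; stores flammable materials → Operating Registration not required.
§15.4 is located in Zone A; floor area 8,800 square feet > 3,800 square feet → Operating Certificate not required.
§15.5 is located in Zone A; stores flammable materials → Trade Authorization required.
§15.6 floor area 8,800 square feet < 12,200 square feet; is located in Zone A; offers tattoo or body-art services → Trade Registration not required.
§15.7 floor area 8,800 square feet < 9,000 square feet; offers tattoo or body-art services → Compliance License required.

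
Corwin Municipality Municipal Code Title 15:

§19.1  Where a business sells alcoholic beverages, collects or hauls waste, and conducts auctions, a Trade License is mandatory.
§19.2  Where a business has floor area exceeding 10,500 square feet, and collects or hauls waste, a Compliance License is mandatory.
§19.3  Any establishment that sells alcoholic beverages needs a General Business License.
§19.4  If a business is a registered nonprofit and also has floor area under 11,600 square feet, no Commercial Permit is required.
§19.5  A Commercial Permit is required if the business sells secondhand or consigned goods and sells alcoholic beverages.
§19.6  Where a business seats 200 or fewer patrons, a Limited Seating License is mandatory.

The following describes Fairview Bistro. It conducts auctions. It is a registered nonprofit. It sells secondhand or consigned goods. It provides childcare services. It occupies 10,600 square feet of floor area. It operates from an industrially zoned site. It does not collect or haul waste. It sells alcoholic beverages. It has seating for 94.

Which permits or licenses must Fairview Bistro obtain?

§19.1 sells alcoholic beverages; does not collect or haul waste; conducts auctions → Trade License not required.
§19.2 floor area 10,600 square feet > 10,500 square feet; does not collect or haul waste → Compliance License not required.
§19.3 sells alcoholic beverages → General Business License required.
§19.4 is a registered nonprofit; floor area 10,600 square feet < 11,600 square feet → exempt from Commercial Permit.
§19.5 sells secondhand or consigned goods; sells alcoholic beverages → Commercial Permit required.
§19.6 seating 94 ≤ 200 → Limited Seating License required.

General Business License, Limited Seating License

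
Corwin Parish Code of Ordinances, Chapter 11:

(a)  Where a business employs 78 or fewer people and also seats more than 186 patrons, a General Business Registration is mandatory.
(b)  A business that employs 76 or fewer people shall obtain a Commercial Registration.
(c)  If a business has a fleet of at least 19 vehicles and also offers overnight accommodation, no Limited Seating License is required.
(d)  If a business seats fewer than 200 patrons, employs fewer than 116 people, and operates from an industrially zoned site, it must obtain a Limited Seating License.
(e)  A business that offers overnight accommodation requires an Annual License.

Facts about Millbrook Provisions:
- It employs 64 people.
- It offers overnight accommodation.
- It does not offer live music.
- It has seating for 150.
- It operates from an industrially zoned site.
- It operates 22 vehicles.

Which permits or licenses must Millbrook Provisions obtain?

(a) employees 64 ≤ 78; seating 150 ≤ 186 → General Business Registration not required.
(b) employees 64 ≤ 76 → Commercial Registration required.
(c) vehicles 22 ≥ 19; offers overnight accommodation → exempt from Limited Seating License.
(d) seating 150 < 200; employees 64 < 116; operates from an industrially zoned site → Limited Seating License required.
(e) offers overnight accommodation → Annual License required.

Annual License, Commercial Registration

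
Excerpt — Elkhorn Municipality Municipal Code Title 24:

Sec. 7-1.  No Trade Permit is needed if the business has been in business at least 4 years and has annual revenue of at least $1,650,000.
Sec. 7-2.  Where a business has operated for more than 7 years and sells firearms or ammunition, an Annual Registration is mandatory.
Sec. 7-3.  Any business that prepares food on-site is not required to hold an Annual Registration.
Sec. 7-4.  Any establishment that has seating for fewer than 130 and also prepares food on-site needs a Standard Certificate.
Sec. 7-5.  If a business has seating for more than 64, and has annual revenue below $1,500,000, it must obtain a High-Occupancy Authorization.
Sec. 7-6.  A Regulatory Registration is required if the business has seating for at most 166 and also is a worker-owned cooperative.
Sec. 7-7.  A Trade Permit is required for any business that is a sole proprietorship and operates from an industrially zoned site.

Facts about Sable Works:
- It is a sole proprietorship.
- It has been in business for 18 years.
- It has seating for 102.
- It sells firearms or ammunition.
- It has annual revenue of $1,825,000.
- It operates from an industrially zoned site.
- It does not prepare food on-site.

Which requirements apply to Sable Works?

Sec. 7-1. years in business 18 ≥ 4; revenue $1,825,000 ≥ $1,650,000 → exempt from Trade Permit.
Sec. 7-2. years in business 18 > 7; sells firearms or ammunition → Annual Registration required.
Sec. 7-3. does not prepare food on-site → Annual Registration exemption does not apply.
Sec. 7-4. seating 102 < 130; does not prepare food on-site → Standard Certificate not required.
Sec. 7-5. seating 102 > 64; revenue $1,825,000 ≥ $1,500,000 → High-Occupancy Authorization not required.
Sec. 7-6. seating 102 ≤ 166; is a sole proprietorship (not: is a worker-owned cooperative) → Regulatory Registration not required.
Sec. 7-7. is a sole proprietorship; operates from an industrially zoned site → Trade Permit required.

Annual Registration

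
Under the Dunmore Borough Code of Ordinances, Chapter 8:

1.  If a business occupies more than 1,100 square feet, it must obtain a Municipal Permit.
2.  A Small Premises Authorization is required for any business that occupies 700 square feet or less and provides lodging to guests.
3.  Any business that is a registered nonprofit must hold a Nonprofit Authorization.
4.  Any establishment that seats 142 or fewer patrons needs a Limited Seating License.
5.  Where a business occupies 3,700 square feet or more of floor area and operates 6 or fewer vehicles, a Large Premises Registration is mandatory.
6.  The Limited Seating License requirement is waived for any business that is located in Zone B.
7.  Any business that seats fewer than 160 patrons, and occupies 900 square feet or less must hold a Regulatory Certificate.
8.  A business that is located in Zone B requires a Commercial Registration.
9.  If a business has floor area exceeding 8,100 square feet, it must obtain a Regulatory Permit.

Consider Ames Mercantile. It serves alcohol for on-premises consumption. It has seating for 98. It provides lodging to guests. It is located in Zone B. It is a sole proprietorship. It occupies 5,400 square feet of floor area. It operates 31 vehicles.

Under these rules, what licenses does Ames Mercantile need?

Commercial Registration, Municipal Permit

1. floor area 5,400 square feet > 1,100 square feet → Municipal Permit required.
2. floor area 5,400 square feet > 700 square feet; provides lodging to guests → Small Premises Authorization not required.
3. is a sole proprietorship (not: is a registered nonprofit) → Nonprofit Authorization not required.
4. seating 98 ≤ 142 → Limited Seating License required.
5. floor area 5,400 square feet ≥ 3,700 square feet; vehicles 31 > 6 → Large Premises Registration not required.
6. is located in Zone B → exempt from Limited Seating License.
7. seating 98 < 160; floor area 5,400 square feet > 900 square feet → Regulatory Certificate not required.
8. is located in Zone B → Commercial Registration required.
9. floor area 5,400 square feet ≤ 8,100 square feet → Regulatory Permit not required.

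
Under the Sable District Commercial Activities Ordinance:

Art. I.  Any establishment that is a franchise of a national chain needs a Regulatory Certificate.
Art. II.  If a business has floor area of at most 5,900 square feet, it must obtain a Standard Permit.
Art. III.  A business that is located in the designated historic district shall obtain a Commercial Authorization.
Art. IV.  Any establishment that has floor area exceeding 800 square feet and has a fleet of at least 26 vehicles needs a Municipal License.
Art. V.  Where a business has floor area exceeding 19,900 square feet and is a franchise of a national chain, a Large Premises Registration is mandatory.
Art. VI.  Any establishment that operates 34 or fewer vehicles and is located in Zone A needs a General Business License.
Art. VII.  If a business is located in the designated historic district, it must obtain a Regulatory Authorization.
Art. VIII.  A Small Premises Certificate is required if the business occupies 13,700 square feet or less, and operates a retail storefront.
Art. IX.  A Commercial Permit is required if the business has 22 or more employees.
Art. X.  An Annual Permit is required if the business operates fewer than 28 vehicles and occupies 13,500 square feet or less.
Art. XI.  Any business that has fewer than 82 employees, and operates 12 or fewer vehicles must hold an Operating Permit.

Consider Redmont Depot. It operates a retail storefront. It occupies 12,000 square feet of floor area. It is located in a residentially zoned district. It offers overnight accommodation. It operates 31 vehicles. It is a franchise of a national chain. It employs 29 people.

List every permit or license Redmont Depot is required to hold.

Commercial Permit, Municipal License, Regulatory Certificate, Small Premises Certificate

Art. I. is a franchise of a national chain → Regulatory Certificate required.
Art. II. floor area 12,000 square feet > 5,900 square feet → Standard Permit not required.
Art. III. is located in a residentially zoned district (not: is located in the designated historic district) → Commercial Authorization not required.
Art. IV. floor area 12,000 square feet > 800 square feet; vehicles 31 ≥ 26 → Municipal License required.
Art. V. floor area 12,000 square feet ≤ 19,900 square feet; is a franchise of a national chain → Large Premises Registration not required.
Art. VI. vehicles 31 ≤ 34; is located in a residentially zoned district (not: is located in Zone A) → General Business License not required.
Art. VII. is located in a residentially zoned district (not: is located in the designated historic district) → Regulatory Authorization not required.
Art. VIII. floor area 12,000 square feet ≤ 13,700 square feet; operates a retail storefront → Small Premises Certificate required.
Art. IX. employees 29 ≥ 22 → Commercial Permit required.
Art. X. vehicles 31 ≥ 28; floor area 12,000 square feet ≤ 13,500 square feet → Annual Permit not required.
Art. XI. employees 29 < 82; vehicles 31 > 12 → Operating Permit not required.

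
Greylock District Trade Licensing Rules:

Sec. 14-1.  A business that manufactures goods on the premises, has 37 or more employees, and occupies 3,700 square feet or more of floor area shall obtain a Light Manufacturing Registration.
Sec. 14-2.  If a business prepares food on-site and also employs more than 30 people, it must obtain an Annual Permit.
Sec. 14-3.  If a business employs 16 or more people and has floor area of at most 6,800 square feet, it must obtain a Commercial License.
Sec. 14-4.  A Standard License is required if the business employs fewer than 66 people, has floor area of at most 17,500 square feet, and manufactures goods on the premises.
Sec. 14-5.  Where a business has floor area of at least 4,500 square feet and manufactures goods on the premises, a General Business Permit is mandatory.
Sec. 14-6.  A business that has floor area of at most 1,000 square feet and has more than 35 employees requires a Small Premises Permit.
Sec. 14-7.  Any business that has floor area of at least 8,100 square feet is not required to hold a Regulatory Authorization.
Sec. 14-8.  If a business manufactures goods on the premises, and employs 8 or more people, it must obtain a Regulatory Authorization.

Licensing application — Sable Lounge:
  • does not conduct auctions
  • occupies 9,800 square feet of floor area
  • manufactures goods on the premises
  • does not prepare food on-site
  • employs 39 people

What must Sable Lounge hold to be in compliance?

General Business Permit, Light Manufacturing Registration, Standard License

Sec. 14-1. manufactures goods on the premises; employees 39 ≥ 37; floor area 9,800 square feet ≥ 3,700 square feet → Light Manufacturing Registration required.
Sec. 14-2. does not prepare food on-site; employees 39 > 30 → Annual Permit not required.
Sec. 14-3. employees 39 ≥ 16; floor area 9,800 square feet > 6,800 square feet → Commercial License not required.
Sec. 14-4. employees 39 < 66; floor area 9,800 square feet ≤ 17,500 square feet; manufactures goods on the premises → Standard License required.
Sec. 14-5. floor area 9,800 square feet ≥ 4,500 square feet; manufactures goods on the premises → General Business Permit required.
Sec. 14-6. floor area 9,800 square feet > 1,000 square feet; employees 39 > 35 → Small Premises Permit not required.
Sec. 14-7. floor area 9,800 square feet ≥ 8,100 square feet → exempt from Regulatory Authorization.
Sec. 14-8. manufactures goods on the premises; employees 39 ≥ 8 → Regulatory Authorization required.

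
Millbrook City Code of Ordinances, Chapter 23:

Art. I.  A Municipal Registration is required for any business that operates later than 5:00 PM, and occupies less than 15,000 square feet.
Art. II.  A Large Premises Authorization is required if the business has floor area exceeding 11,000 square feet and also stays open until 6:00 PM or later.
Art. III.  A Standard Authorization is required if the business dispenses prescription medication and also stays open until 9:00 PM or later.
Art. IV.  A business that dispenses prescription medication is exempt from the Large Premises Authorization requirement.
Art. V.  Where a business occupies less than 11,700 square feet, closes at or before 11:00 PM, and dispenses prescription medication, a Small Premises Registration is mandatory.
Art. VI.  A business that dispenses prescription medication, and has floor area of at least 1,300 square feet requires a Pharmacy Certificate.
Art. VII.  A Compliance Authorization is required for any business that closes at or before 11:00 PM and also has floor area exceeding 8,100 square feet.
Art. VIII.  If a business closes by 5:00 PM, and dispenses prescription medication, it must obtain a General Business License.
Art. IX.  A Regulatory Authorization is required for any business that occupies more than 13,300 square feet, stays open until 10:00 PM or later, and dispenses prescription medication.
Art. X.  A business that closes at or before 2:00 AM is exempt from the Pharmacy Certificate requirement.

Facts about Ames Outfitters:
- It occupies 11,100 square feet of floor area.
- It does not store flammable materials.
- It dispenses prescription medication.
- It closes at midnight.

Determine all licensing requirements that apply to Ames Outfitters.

Municipal Registration, Standard Authorization

Art. I. closes midnight, after 5:00 PM; floor area 11,100 square feet < 15,000 square feet → Municipal Registration required.
Art. II. floor area 11,100 square feet > 11,000 square feet; closes midnight, after 6:00 PM → Large Premises Authorization required.
Art. III. dispenses prescription medication; closes midnight, after 9:00 PM → Standard Authorization required.
Art. IV. dispenses prescription medication → exempt from Large Premises Authorization.
Art. V. floor area 11,100 square feet < 11,700 square feet; closes midnight, after 11:00 PM; dispenses prescription medication → Small Premises Registration not required.
Art. VI. dispenses prescription medication; floor area 11,100 square feet ≥ 1,300 square feet → Pharmacy Certificate required.
Art. VII. closes midnight, after 11:00 PM; floor area 11,100 square feet > 8,100 square feet → Compliance Authorization not required.
Art. VIII. closes midnight, after 5:00 PM; dispenses prescription medication → General Business License not required.
Art. IX. floor area 11,100 square feet ≤ 13,300 square feet; closes midnight, after 10:00 PM; dispenses prescription medication → Regulatory Authorization not required.
Art. X. closes midnight, at/before 2:00 AM → exempt from Pharmacy Certificate.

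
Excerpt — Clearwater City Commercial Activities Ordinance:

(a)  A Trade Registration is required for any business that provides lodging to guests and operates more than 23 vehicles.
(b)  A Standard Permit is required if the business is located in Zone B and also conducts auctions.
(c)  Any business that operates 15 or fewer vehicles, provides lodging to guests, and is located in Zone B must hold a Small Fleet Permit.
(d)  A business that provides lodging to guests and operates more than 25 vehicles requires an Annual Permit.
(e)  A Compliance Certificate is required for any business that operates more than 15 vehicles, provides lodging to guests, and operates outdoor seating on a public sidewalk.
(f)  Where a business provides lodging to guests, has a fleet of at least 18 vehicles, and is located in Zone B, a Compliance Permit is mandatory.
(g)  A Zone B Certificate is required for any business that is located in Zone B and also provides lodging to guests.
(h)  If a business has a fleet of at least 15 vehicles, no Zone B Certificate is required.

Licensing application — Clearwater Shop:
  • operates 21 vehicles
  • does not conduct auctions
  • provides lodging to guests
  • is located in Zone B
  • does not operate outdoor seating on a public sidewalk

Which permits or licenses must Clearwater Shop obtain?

(a) provides lodging to guests; vehicles 21 ≤ 23 → Trade Registration not required.
(b) is located in Zone B; does not conduct auctions → Standard Permit not required.
(c) vehicles 21 > 15; provides lodging to guests; is located in Zone B → Small Fleet Permit not required.
(d) provides lodging to guests; vehicles 21 ≤ 25 → Annual Permit not required.
(e) vehicles 21 > 15; provides lodging to guests; does not operate outdoor seating on a public sidewalk → Compliance Certificate not required.
(f) provides lodging to guests; vehicles 21 ≥ 18; is located in Zone B → Compliance Permit required.
(g) is located in Zone B; provides lodging to guests → Zone B Certificate required.
(h) vehicles 21 ≥ 15 → exempt from Zone B Certificate.

Compliance Permit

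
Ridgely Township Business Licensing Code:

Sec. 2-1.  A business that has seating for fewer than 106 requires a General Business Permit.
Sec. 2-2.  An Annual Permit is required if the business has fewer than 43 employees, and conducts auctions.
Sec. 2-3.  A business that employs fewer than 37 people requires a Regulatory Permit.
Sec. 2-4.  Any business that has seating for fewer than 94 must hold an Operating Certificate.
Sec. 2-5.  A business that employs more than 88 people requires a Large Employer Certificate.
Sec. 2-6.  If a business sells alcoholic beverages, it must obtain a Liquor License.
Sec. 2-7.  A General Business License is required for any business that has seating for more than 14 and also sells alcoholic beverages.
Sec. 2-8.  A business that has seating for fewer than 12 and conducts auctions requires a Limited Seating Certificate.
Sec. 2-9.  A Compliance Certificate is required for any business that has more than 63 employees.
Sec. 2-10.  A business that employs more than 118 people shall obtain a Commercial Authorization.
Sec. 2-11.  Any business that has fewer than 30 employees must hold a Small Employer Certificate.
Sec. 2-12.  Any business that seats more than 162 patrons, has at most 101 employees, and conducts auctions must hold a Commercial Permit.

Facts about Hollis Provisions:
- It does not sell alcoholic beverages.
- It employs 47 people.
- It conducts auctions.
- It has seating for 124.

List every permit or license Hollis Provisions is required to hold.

None

Sec. 2-1. seating 124 ≥ 106 → General Business Permit not required.
Sec. 2-2. employees 47 ≥ 43; conducts auctions → Annual Permit not required.
Sec. 2-3. employees 47 ≥ 37 → Regulatory Permit not required.
Sec. 2-4. seating 124 ≥ 94 → Operating Certificate not required.
Sec. 2-5. employees 47 ≤ 88 → Large Employer Certificate not required.
Sec. 2-6. does not sell alcoholic beverages → Liquor License not required.
Sec. 2-7. seating 124 > 14; does not sell alcoholic beverages → General Business License not required.
Sec. 2-8. seating 124 ≥ 12; conducts auctions → Limited Seating Certificate not required.
Sec. 2-9. employees 47 ≤ 63 → Compliance Certificate not required.
Sec. 2-10. employees 47 ≤ 118 → Commercial Authorization not required.
Sec. 2-11. employees 47 ≥ 30 → Small Employer Certificate not required.
Sec. 2-12. seating 124 ≤ 162; employees 47 ≤ 101; conducts auctions → Commercial Permit not required.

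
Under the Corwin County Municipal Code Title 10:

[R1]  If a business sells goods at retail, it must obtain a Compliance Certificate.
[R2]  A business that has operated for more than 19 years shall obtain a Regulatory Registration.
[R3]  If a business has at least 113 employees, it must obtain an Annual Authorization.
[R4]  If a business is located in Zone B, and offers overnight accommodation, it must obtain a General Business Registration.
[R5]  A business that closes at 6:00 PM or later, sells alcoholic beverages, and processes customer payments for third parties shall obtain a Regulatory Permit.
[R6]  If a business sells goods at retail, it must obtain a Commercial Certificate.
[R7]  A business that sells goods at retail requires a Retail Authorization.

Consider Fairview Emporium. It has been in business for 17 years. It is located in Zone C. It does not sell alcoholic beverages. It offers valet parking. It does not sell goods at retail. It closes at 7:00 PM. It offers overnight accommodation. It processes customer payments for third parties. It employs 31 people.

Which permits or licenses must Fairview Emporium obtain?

[R1] does not sell goods at retail → Compliance Certificate not required.
[R2] years in business 17 ≤ 19 → Regulatory Registration not required.
[R3] employees 31 < 113 → Annual Authorization not required.
[R4] is located in Zone C (not: is located in Zone B); offers overnight accommodation → General Business Registration not required.
[R5] closes 7:00 PM, after 6:00 PM; does not sell alcoholic beverages; processes customer payments for third parties → Regulatory Permit not required.
[R6] does not sell goods at retail → Commercial Certificate not required.
[R7] does not sell goods at retail → Retail Authorization not required.

None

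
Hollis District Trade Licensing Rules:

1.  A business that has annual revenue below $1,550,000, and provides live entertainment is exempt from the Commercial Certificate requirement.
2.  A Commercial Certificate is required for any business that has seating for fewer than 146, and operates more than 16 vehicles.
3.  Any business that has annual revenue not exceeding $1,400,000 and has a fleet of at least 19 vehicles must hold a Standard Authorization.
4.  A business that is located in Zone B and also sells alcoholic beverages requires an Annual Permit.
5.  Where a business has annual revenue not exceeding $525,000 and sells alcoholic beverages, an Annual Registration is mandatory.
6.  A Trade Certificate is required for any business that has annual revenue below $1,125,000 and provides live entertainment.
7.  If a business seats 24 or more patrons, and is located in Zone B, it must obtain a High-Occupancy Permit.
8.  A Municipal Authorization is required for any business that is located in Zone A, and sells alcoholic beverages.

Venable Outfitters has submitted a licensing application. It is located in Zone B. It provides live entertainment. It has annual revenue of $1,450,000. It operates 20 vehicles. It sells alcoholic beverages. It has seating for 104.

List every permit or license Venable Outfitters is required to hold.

Annual Permit, High-Occupancy Permit

1. revenue $1,450,000 < $1,550,000; provides live entertainment → exempt from Commercial Certificate.
2. seating 104 < 146; vehicles 20 > 16 → Commercial Certificate required.
3. revenue $1,450,000 > $1,400,000; vehicles 20 ≥ 19 → Standard Authorization not required.
4. is located in Zone B; sells alcoholic beverages → Annual Permit required.
5. revenue $1,450,000 > $525,000; sells alcoholic beverages → Annual Registration not required.
6. revenue $1,450,000 ≥ $1,125,000; provides live entertainment → Trade Certificate not required.
7. seating 104 ≥ 24; is located in Zone B → High-Occupancy Permit required.
8. is located in Zone B (not: is located in Zone A); sells alcoholic beverages → Municipal Authorization not required.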